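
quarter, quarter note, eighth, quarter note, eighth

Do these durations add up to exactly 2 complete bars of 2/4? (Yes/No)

One bar of 2/4 = 4 eighth notes, so 2 bars = 8.
In eighth notes: quarter = 2; quarter note = 2; eighth = 1; quarter note = 2; eighth = 1.
Adding: 2 + 2 + 1 + 2 + 1 = 8.
8 equals 8, so the answer is Yes.

Yes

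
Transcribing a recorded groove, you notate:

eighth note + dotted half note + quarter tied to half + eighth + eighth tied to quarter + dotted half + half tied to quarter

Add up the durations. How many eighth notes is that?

29

Express everything in eighth notes: eighth note = 1; dotted half note = 6; quarter tied to half (quarter + half) = 6; eighth = 1; eighth tied to quarter (eighth + quarter) = 3; dotted half = 6; half tied to quarter (half + quarter) = 6.
Altogether 1 + 6 + 6 + 1 + 3 + 6 + 6 = 29 eighth notes.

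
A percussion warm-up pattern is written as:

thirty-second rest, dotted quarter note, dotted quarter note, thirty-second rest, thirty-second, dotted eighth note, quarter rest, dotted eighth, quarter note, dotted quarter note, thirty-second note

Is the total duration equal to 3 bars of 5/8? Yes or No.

No

One bar of 5/8 = 20 thirty-second notes, so 3 bars = 60.
Convert each value to thirty-second notes: thirty-second rest = 1; dotted quarter note = 12; dotted quarter note = 12; thirty-second rest = 1; thirty-second = 1; dotted eighth note = 6; quarter rest = 8; dotted eighth = 6; quarter note = 8; dotted quarter note = 12; thirty-second note = 1.
Sum: 1 + 12 + 12 + 1 + 1 + 6 + 8 + 6 + 8 + 12 + 1 = 68.
68 exceeds 60, so the answer is No.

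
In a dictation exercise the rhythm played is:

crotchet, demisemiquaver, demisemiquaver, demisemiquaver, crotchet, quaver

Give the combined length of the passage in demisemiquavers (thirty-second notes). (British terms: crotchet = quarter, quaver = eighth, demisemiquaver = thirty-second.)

Express everything in thirty-second notes: crotchet = 8; demisemiquaver = 1; demisemiquaver = 1; demisemiquaver = 1; crotchet = 8; quaver = 4.
Sum: 8 + 1 + 1 + 1 + 8 + 4 = 23 thirty-second notes.

23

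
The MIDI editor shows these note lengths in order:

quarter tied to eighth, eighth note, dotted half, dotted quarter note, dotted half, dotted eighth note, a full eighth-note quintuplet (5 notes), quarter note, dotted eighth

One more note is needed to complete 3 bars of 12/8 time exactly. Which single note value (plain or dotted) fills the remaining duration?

3 bars of 12/8 = 72 sixteenth notes.
Working in sixteenth notes: quarter tied to eighth (quarter + eighth) = 6; eighth note = 2; dotted half = 12; dotted quarter note = 6; dotted half = 12; dotted eighth note = 3; a full eighth-note quintuplet (5 notes) (five quintuplet eighths span one half) = 8; quarter note = 4; dotted eighth = 3.
Altogether 6 + 2 + 12 + 6 + 12 + 3 + 8 + 4 + 3 = 56.
Remaining: 72 − 56 = 16 sixteenth notes, which is a whole note.

whole note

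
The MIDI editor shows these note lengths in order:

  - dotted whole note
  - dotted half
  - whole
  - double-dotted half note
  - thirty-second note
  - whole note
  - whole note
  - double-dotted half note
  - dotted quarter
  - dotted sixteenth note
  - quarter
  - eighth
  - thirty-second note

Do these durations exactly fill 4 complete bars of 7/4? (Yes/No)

No

One bar of 7/4 = 56 thirty-second notes, so 4 bars = 224.
In thirty-second notes: dotted whole note = 48; dotted half = 24; whole = 32; double-dotted half note = 28; thirty-second note = 1; whole note = 32; whole note = 32; double-dotted half note = 28; dotted quarter = 12; dotted sixteenth note = 3; quarter = 8; eighth = 4; thirty-second note = 1.
Adding: 48 + 24 + 32 + 28 + 1 + 32 + 32 + 28 + 12 + 3 + 8 + 4 + 1 = 253.
253 exceeds 224, so the answer is No.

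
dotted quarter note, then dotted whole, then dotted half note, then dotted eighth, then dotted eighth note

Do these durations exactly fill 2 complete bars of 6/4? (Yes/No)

One bar of 6/4 = 24 sixteenth notes, so 2 bars = 48.
In sixteenth notes: dotted quarter note = 6; dotted whole = 24; dotted half note = 12; dotted eighth = 3; dotted eighth note = 3.
Altogether 6 + 24 + 12 + 3 + 3 = 48.
48 equals 48, so the answer is Yes.

Yes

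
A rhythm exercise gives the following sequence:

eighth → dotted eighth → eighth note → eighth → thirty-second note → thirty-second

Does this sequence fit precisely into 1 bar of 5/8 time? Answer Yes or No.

One bar of 5/8 = 20 thirty-second notes.
Convert each value to thirty-second notes: eighth = 4; dotted eighth = 6; eighth note = 4; eighth = 4; thirty-second note = 1; thirty-second = 1.
Total: 4 + 6 + 4 + 4 + 1 + 1 = 20.
20 equals 20, so the answer is Yes.

Yes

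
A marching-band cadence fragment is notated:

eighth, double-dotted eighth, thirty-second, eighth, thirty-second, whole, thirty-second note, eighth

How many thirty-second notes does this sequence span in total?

54

In thirty-second notes: eighth = 4; double-dotted eighth = 7; thirty-second = 1; eighth = 4; thirty-second = 1; whole = 32; thirty-second note = 1; eighth = 4.
Adding: 4 + 7 + 1 + 4 + 1 + 32 + 1 + 4 = 54 thirty-second notes.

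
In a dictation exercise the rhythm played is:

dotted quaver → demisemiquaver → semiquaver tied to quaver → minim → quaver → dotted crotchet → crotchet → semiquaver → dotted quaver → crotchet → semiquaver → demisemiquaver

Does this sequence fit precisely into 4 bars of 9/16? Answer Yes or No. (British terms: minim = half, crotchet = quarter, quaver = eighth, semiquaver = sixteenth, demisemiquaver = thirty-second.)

One bar of 9/16 = 18 thirty-second notes, so 4 bars = 72.
In thirty-second notes: dotted quaver = 6; demisemiquaver = 1; semiquaver tied to quaver (semiquaver + quaver) = 6; minim = 16; quaver = 4; dotted crotchet = 12; crotchet = 8; semiquaver = 2; dotted quaver = 6; crotchet = 8; semiquaver = 2; demisemiquaver = 1.
Altogether 6 + 1 + 6 + 16 + 4 + 12 + 8 + 2 + 6 + 8 + 2 + 1 = 72.
72 equals 72, so the answer is Yes.

Yes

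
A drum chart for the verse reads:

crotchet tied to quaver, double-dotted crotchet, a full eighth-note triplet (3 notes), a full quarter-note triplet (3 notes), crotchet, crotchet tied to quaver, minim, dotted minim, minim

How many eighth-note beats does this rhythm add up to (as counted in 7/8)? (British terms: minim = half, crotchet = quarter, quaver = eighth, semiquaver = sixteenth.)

31.5

One eighth-note beat = 2 sixteenth notes.
Each duration in sixteenth notes: crotchet tied to quaver (crotchet + quaver) = 6; double-dotted crotchet = 7; a full eighth-note triplet (3 notes) (three triplet eighths span one quarter) = 4; a full quarter-note triplet (3 notes) (three triplet quarters span one half) = 8; crotchet = 4; crotchet tied to quaver (crotchet + quaver) = 6; minim = 8; dotted minim = 12; minim = 8.
Total: 6 + 7 + 4 + 8 + 4 + 6 + 8 + 12 + 8 = 63.
63 ÷ 2 = 31.5 beats.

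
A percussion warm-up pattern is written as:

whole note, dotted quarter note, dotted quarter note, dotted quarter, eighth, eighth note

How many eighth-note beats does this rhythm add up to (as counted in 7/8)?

One eighth-note beat = 2 sixteenth notes.
Express everything in sixteenth notes: whole note = 16; dotted quarter note = 6; dotted quarter note = 6; dotted quarter = 6; eighth = 2; eighth note = 2.
Adding: 16 + 6 + 6 + 6 + 2 + 2 = 38.
38 ÷ 2 = 19 beats.

19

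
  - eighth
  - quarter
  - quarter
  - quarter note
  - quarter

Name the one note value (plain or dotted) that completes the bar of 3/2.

The bar of 3/2 = 12 eighth notes.
Convert each value to eighth notes: eighth = 1; quarter = 2; quarter = 2; quarter note = 2; quarter = 2.
Altogether 1 + 2 + 2 + 2 + 2 = 9.
Remaining: 12 − 9 = 3 eighth notes, which is a dotted quarter note.

dotted quarter note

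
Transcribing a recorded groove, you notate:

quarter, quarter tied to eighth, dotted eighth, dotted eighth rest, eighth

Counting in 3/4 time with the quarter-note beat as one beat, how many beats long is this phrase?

4.5

One quarter-note beat = 4 sixteenth notes.
Each duration in sixteenth notes: quarter = 4; quarter tied to eighth (quarter + eighth) = 6; dotted eighth = 3; dotted eighth rest = 3; eighth = 2.
Adding: 4 + 6 + 3 + 3 + 2 = 18.
18 ÷ 4 = 4.5 beats.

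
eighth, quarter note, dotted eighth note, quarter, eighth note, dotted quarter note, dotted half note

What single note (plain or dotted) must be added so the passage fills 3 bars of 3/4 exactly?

dotted eighth note

3 bars of 3/4 = 36 sixteenth notes.
Express everything in sixteenth notes: eighth = 2; quarter note = 4; dotted eighth note = 3; quarter = 4; eighth note = 2; dotted quarter note = 6; dotted half note = 12.
Altogether 2 + 4 + 3 + 4 + 2 + 6 + 12 = 33.
Remaining: 36 − 33 = 3 sixteenth notes, which is a dotted eighth note.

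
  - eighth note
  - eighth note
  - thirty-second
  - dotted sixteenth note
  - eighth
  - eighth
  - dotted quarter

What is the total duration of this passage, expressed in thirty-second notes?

32

Working in thirty-second notes: eighth note = 4; eighth note = 4; thirty-second = 1; dotted sixteenth note = 3; eighth = 4; eighth = 4; dotted quarter = 12.
Altogether 4 + 4 + 1 + 3 + 4 + 4 + 12 = 32 thirty-second notes.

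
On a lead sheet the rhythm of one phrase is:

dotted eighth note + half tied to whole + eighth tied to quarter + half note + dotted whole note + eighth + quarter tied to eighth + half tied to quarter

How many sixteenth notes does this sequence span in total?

85

Each duration in sixteenth notes: dotted eighth note = 3; half tied to whole (half + whole) = 24; eighth tied to quarter (eighth + quarter) = 6; half note = 8; dotted whole note = 24; eighth = 2; quarter tied to eighth (quarter + eighth) = 6; half tied to quarter (half + quarter) = 12.
Total: 3 + 24 + 6 + 8 + 24 + 2 + 6 + 12 = 85 sixteenth notes.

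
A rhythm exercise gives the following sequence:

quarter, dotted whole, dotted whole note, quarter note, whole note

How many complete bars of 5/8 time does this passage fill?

7

One bar of 5/8 = 5 eighth notes.
Convert each value to eighth notes: quarter = 2; dotted whole = 12; dotted whole note = 12; quarter note = 2; whole note = 8.
Sum: 2 + 12 + 12 + 2 + 8 = 36.
36 ÷ 5 = 7 complete bars with 1 left over.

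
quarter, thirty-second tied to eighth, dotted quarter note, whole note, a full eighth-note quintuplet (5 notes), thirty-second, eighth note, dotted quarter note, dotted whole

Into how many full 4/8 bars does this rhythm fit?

One bar of 4/8 = 16 thirty-second notes.
Working in thirty-second notes: quarter = 8; thirty-second tied to eighth (thirty-second + eighth) = 5; dotted quarter note = 12; whole note = 32; a full eighth-note quintuplet (5 notes) (five quintuplet eighths span one half) = 16; thirty-second = 1; eighth note = 4; dotted quarter note = 12; dotted whole = 48.
Adding: 8 + 5 + 12 + 32 + 16 + 1 + 4 + 12 + 48 = 138.
138 ÷ 16 = 8 complete bars with 10 left over.

8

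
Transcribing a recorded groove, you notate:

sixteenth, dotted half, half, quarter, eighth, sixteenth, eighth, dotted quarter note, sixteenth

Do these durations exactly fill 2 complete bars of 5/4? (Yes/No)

No

One bar of 5/4 = 20 sixteenth notes, so 2 bars = 40.
In sixteenth notes: sixteenth = 1; dotted half = 12; half = 8; quarter = 4; eighth = 2; sixteenth = 1; eighth = 2; dotted quarter note = 6; sixteenth = 1.
Altogether 1 + 12 + 8 + 4 + 2 + 1 + 2 + 6 + 1 = 37.
37 falls short of 40, so the answer is No.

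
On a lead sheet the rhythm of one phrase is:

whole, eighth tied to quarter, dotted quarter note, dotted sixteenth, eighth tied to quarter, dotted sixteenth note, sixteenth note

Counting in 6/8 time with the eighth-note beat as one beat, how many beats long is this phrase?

19

One eighth-note beat = 4 thirty-second notes.
Express everything in thirty-second notes: whole = 32; eighth tied to quarter (eighth + quarter) = 12; dotted quarter note = 12; dotted sixteenth = 3; eighth tied to quarter (eighth + quarter) = 12; dotted sixteenth note = 3; sixteenth note = 2.
Adding: 32 + 12 + 12 + 3 + 12 + 3 + 2 = 76.
76 ÷ 4 = 19 beats.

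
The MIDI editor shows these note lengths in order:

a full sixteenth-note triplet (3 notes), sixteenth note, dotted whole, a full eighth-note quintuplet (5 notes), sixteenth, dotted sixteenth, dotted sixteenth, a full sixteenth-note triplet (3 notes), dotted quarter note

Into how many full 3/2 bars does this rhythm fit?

One bar of 3/2 = 48 thirty-second notes.
Each duration in thirty-second notes: a full sixteenth-note triplet (3 notes) (three triplet sixteenths span one eighth) = 4; sixteenth note = 2; dotted whole = 48; a full eighth-note quintuplet (5 notes) (five quintuplet eighths span one half) = 16; sixteenth = 2; dotted sixteenth = 3; dotted sixteenth = 3; a full sixteenth-note triplet (3 notes) (three triplet sixteenths span one eighth) = 4; dotted quarter note = 12.
Altogether 4 + 2 + 48 + 16 + 2 + 3 + 3 + 4 + 12 = 94.
94 ÷ 48 = 1 complete bar with 46 left over.

1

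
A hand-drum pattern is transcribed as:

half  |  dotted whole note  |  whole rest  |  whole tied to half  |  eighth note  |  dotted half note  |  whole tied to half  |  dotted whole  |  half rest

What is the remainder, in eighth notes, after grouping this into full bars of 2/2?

7

One bar of 2/2 = 8 eighth notes.
In eighth notes: half = 4; dotted whole note = 12; whole rest = 8; whole tied to half (whole + half) = 12; eighth note = 1; dotted half note = 6; whole tied to half (whole + half) = 12; dotted whole = 12; half rest = 4.
Total: 4 + 12 + 8 + 12 + 1 + 6 + 12 + 12 + 4 = 71.
71 ÷ 8 = 8 complete bars with 7 eighth notes remaining.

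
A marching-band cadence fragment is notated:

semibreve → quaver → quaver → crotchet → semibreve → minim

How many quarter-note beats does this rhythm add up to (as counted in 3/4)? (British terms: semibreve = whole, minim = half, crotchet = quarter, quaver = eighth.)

12

One quarter-note beat = 2 eighth notes.
Each duration in eighth notes: semibreve = 8; quaver = 1; quaver = 1; crotchet = 2; semibreve = 8; minim = 4.
Total: 8 + 1 + 1 + 2 + 8 + 4 = 24.
24 ÷ 2 = 12 beats.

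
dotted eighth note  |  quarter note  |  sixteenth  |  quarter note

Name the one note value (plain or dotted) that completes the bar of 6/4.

dotted half note

The bar of 6/4 = 24 sixteenth notes.
Working in sixteenth notes: dotted eighth note = 3; quarter note = 4; sixteenth = 1; quarter note = 4.
Adding: 3 + 4 + 1 + 4 = 12.
Remaining: 24 − 12 = 12 sixteenth notes, which is a dotted half note.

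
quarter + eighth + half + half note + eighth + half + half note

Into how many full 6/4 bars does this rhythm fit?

One bar of 6/4 = 12 eighth notes.
Each duration in eighth notes: quarter = 2; eighth = 1; half = 4; half note = 4; eighth = 1; half = 4; half note = 4.
Adding: 2 + 1 + 4 + 4 + 1 + 4 + 4 = 20.
20 ÷ 12 = 1 complete bar with 8 left over.

1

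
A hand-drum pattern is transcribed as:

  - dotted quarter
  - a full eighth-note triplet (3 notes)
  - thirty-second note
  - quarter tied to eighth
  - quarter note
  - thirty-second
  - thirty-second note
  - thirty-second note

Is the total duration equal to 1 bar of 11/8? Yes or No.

Yes

One bar of 11/8 = 44 thirty-second notes.
Convert each value to thirty-second notes: dotted quarter = 12; a full eighth-note triplet (3 notes) (three triplet eighths span one quarter) = 8; thirty-second note = 1; quarter tied to eighth (quarter + eighth) = 12; quarter note = 8; thirty-second = 1; thirty-second note = 1; thirty-second note = 1.
Sum: 12 + 8 + 1 + 12 + 8 + 1 + 1 + 1 = 44.
44 equals 44, so the answer is Yes.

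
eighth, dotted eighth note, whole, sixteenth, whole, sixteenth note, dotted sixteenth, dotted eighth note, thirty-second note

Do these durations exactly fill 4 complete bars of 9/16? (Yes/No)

One bar of 9/16 = 18 thirty-second notes, so 4 bars = 72.
Each duration in thirty-second notes: eighth = 4; dotted eighth note = 6; whole = 32; sixteenth = 2; whole = 32; sixteenth note = 2; dotted sixteenth = 3; dotted eighth note = 6; thirty-second note = 1.
Sum: 4 + 6 + 32 + 2 + 32 + 2 + 3 + 6 + 1 = 88.
88 exceeds 72, so the answer is No.

No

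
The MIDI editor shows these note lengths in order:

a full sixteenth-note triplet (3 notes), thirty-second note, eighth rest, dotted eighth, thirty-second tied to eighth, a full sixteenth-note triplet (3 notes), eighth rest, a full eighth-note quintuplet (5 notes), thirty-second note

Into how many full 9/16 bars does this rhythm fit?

2

One bar of 9/16 = 18 thirty-second notes.
In thirty-second notes: a full sixteenth-note triplet (3 notes) (three triplet sixteenths span one eighth) = 4; thirty-second note = 1; eighth rest = 4; dotted eighth = 6; thirty-second tied to eighth (thirty-second + eighth) = 5; a full sixteenth-note triplet (3 notes) (three triplet sixteenths span one eighth) = 4; eighth rest = 4; a full eighth-note quintuplet (5 notes) (five quintuplet eighths span one half) = 16; thirty-second note = 1.
Altogether 4 + 1 + 4 + 6 + 5 + 4 + 4 + 16 + 1 = 45.
45 ÷ 18 = 2 complete bars with 9 left over.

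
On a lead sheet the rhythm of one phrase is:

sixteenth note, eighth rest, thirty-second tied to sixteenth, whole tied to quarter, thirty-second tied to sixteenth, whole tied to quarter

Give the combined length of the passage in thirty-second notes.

92

In thirty-second notes: sixteenth note = 2; eighth rest = 4; thirty-second tied to sixteenth (thirty-second + sixteenth) = 3; whole tied to quarter (whole + quarter) = 40; thirty-second tied to sixteenth (thirty-second + sixteenth) = 3; whole tied to quarter (whole + quarter) = 40.
Adding: 2 + 4 + 3 + 40 + 3 + 40 = 92 thirty-second notes.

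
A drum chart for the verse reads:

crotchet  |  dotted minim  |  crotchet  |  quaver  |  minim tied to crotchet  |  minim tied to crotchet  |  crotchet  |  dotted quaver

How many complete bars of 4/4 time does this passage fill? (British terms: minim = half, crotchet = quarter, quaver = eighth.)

3

One bar of 4/4 = 16 sixteenth notes.
Working in sixteenth notes: crotchet = 4; dotted minim = 12; crotchet = 4; quaver = 2; minim tied to crotchet (minim + crotchet) = 12; minim tied to crotchet (minim + crotchet) = 12; crotchet = 4; dotted quaver = 3.
Total: 4 + 12 + 4 + 2 + 12 + 12 + 4 + 3 = 53.
53 ÷ 16 = 3 complete bars with 5 left over.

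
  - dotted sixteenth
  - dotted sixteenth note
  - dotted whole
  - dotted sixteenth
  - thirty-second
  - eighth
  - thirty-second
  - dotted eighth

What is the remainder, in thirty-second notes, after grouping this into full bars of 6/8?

21

One bar of 6/8 = 24 thirty-second notes.
Express everything in thirty-second notes: dotted sixteenth = 3; dotted sixteenth note = 3; dotted whole = 48; dotted sixteenth = 3; thirty-second = 1; eighth = 4; thirty-second = 1; dotted eighth = 6.
Sum: 3 + 3 + 48 + 3 + 1 + 4 + 1 + 6 = 69.
69 ÷ 24 = 2 complete bars with 21 thirty-second notes remaining.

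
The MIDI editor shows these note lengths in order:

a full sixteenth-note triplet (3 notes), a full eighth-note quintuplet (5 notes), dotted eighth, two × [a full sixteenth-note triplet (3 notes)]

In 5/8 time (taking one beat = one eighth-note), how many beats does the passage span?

8.5

One eighth-note beat = 2 sixteenth notes.
Each duration in sixteenth notes: a full sixteenth-note triplet (3 notes) (three triplet sixteenths span one eighth) = 2; a full eighth-note quintuplet (5 notes) (five quintuplet eighths span one half) = 8; dotted eighth = 3; a full sixteenth-note triplet (3 notes) (three triplet sixteenths span one eighth) = 2; a full sixteenth-note triplet (3 notes) (three triplet sixteenths span one eighth) = 2.
Sum: 2 + 8 + 3 + 2 + 2 = 17.
17 ÷ 2 = 8.5 beats.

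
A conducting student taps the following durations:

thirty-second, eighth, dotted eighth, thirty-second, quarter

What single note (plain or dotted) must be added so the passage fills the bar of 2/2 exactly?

The bar of 2/2 = 32 thirty-second notes.
In thirty-second notes: thirty-second = 1; eighth = 4; dotted eighth = 6; thirty-second = 1; quarter = 8.
Sum: 1 + 4 + 6 + 1 + 8 = 20.
Remaining: 32 − 20 = 12 thirty-second notes, which is a dotted quarter note.

dotted quarter note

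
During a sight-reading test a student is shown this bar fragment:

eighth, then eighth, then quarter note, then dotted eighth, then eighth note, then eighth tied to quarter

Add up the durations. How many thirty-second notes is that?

38

Convert each value to thirty-second notes: eighth = 4; eighth = 4; quarter note = 8; dotted eighth = 6; eighth note = 4; eighth tied to quarter (eighth + quarter) = 12.
Total: 4 + 4 + 8 + 6 + 4 + 12 = 38 thirty-second notes.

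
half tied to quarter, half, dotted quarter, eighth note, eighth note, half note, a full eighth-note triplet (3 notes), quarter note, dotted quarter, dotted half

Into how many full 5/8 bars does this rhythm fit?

One bar of 5/8 = 5 eighth notes.
Working in eighth notes: half tied to quarter (half + quarter) = 6; half = 4; dotted quarter = 3; eighth note = 1; eighth note = 1; half note = 4; a full eighth-note triplet (3 notes) (three triplet eighths span one quarter) = 2; quarter note = 2; dotted quarter = 3; dotted half = 6.
Altogether 6 + 4 + 3 + 1 + 1 + 4 + 2 + 2 + 3 + 6 = 32.
32 ÷ 5 = 6 complete bars with 2 left over.

6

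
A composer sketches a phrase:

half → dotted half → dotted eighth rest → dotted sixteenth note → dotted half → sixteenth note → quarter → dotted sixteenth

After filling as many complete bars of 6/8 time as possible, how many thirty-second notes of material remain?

One bar of 6/8 = 24 thirty-second notes.
Express everything in thirty-second notes: half = 16; dotted half = 24; dotted eighth rest = 6; dotted sixteenth note = 3; dotted half = 24; sixteenth note = 2; quarter = 8; dotted sixteenth = 3.
Altogether 16 + 24 + 6 + 3 + 24 + 2 + 8 + 3 = 86.
86 ÷ 24 = 3 complete bars with 14 thirty-second notes remaining.

14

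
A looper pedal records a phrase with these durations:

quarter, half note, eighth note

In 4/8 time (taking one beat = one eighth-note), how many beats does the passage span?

7

One eighth-note beat = 2 sixteenth notes.
Each duration in sixteenth notes: quarter = 4; half note = 8; eighth note = 2.
Sum: 4 + 8 + 2 = 14.
14 ÷ 2 = 7 beats.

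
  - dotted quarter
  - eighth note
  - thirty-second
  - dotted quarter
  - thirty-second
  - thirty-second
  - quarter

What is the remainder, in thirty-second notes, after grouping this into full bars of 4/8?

7

One bar of 4/8 = 16 thirty-second notes.
Convert each value to thirty-second notes: dotted quarter = 12; eighth note = 4; thirty-second = 1; dotted quarter = 12; thirty-second = 1; thirty-second = 1; quarter = 8.
Adding: 12 + 4 + 1 + 12 + 1 + 1 + 8 = 39.
39 ÷ 16 = 2 complete bars with 7 thirty-second notes remaining.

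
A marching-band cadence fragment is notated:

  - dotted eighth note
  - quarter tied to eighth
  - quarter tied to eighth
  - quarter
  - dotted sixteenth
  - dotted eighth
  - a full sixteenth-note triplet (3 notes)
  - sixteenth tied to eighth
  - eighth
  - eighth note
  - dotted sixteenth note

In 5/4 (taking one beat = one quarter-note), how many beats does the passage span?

One quarter-note beat = 8 thirty-second notes.
Express everything in thirty-second notes: dotted eighth note = 6; quarter tied to eighth (quarter + eighth) = 12; quarter tied to eighth (quarter + eighth) = 12; quarter = 8; dotted sixteenth = 3; dotted eighth = 6; a full sixteenth-note triplet (3 notes) (three triplet sixteenths span one eighth) = 4; sixteenth tied to eighth (sixteenth + eighth) = 6; eighth = 4; eighth note = 4; dotted sixteenth note = 3.
Sum: 6 + 12 + 12 + 8 + 3 + 6 + 4 + 6 + 4 + 4 + 3 = 68.
68 ÷ 8 = 8.5 beats.

8.5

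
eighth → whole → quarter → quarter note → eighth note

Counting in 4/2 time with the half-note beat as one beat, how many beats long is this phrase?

3.5

One half-note beat = 4 eighth notes.
Working in eighth notes: eighth = 1; whole = 8; quarter = 2; quarter note = 2; eighth note = 1.
Adding: 1 + 8 + 2 + 2 + 1 = 14.
14 ÷ 4 = 3.5 beats.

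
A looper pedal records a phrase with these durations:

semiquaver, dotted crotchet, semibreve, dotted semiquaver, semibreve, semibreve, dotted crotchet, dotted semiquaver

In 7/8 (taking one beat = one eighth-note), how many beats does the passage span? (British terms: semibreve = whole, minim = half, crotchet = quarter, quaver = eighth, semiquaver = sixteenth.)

One eighth-note beat = 4 thirty-second notes.
Each duration in thirty-second notes: semiquaver = 2; dotted crotchet = 12; semibreve = 32; dotted semiquaver = 3; semibreve = 32; semibreve = 32; dotted crotchet = 12; dotted semiquaver = 3.
Adding: 2 + 12 + 32 + 3 + 32 + 32 + 12 + 3 = 128.
128 ÷ 4 = 32 beats.

32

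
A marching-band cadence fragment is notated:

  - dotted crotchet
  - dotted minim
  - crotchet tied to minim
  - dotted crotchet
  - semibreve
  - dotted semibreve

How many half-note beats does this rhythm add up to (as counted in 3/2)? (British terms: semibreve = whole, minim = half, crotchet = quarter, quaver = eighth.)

One half-note beat = 4 eighth notes.
Convert each value to eighth notes: dotted crotchet = 3; dotted minim = 6; crotchet tied to minim (crotchet + minim) = 6; dotted crotchet = 3; semibreve = 8; dotted semibreve = 12.
Altogether 3 + 6 + 6 + 3 + 8 + 12 = 38.
38 ÷ 4 = 9.5 beats.

9.5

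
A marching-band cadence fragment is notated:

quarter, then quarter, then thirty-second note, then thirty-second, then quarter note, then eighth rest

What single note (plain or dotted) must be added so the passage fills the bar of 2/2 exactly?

sixteenth note

The bar of 2/2 = 32 thirty-second notes.
Express everything in thirty-second notes: quarter = 8; quarter = 8; thirty-second note = 1; thirty-second = 1; quarter note = 8; eighth rest = 4.
Adding: 8 + 8 + 1 + 1 + 8 + 4 = 30.
Remaining: 32 − 30 = 2 thirty-second notes, which is a sixteenth note.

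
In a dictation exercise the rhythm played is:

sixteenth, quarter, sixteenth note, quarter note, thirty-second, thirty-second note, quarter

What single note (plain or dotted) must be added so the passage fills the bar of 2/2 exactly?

sixteenth note

The bar of 2/2 = 32 thirty-second notes.
Working in thirty-second notes: sixteenth = 2; quarter = 8; sixteenth note = 2; quarter note = 8; thirty-second = 1; thirty-second note = 1; quarter = 8.
Altogether 2 + 8 + 2 + 8 + 1 + 1 + 8 = 30.
Remaining: 32 − 30 = 2 thirty-second notes, which is a sixteenth note.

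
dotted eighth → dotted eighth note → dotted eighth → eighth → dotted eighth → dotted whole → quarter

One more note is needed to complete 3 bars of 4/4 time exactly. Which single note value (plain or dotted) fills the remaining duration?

dotted quarter note

3 bars of 4/4 = 48 sixteenth notes.
In sixteenth notes: dotted eighth = 3; dotted eighth note = 3; dotted eighth = 3; eighth = 2; dotted eighth = 3; dotted whole = 24; quarter = 4.
Altogether 3 + 3 + 3 + 2 + 3 + 24 + 4 = 42.
Remaining: 48 − 42 = 6 sixteenth notes, which is a dotted quarter note.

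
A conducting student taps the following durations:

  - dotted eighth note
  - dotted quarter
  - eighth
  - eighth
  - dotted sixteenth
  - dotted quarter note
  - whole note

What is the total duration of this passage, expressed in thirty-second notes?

73

Working in thirty-second notes: dotted eighth note = 6; dotted quarter = 12; eighth = 4; eighth = 4; dotted sixteenth = 3; dotted quarter note = 12; whole note = 32.
Adding: 6 + 12 + 4 + 4 + 3 + 12 + 32 = 73 thirty-second notes.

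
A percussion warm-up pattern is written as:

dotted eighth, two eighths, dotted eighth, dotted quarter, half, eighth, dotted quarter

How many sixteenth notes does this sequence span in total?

Each duration in sixteenth notes: dotted eighth = 3; eighth = 2; eighth = 2; dotted eighth = 3; dotted quarter = 6; half = 8; eighth = 2; dotted quarter = 6.
Sum: 3 + 2 + 2 + 3 + 6 + 8 + 2 + 6 = 32 sixteenth notes.

32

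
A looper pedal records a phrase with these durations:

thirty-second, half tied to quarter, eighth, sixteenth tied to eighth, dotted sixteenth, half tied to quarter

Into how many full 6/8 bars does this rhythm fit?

2

One bar of 6/8 = 24 thirty-second notes.
In thirty-second notes: thirty-second = 1; half tied to quarter (half + quarter) = 24; eighth = 4; sixteenth tied to eighth (sixteenth + eighth) = 6; dotted sixteenth = 3; half tied to quarter (half + quarter) = 24.
Altogether 1 + 24 + 4 + 6 + 3 + 24 = 62.
62 ÷ 24 = 2 complete bars with 14 left over.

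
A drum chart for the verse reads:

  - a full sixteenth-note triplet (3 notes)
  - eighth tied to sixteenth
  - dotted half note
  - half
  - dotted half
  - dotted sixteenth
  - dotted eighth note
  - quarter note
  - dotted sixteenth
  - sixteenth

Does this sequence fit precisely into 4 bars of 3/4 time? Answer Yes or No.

Yes

One bar of 3/4 = 24 thirty-second notes, so 4 bars = 96.
In thirty-second notes: a full sixteenth-note triplet (3 notes) (three triplet sixteenths span one eighth) = 4; eighth tied to sixteenth (eighth + sixteenth) = 6; dotted half note = 24; half = 16; dotted half = 24; dotted sixteenth = 3; dotted eighth note = 6; quarter note = 8; dotted sixteenth = 3; sixteenth = 2.
Sum: 4 + 6 + 24 + 16 + 24 + 3 + 6 + 8 + 3 + 2 = 96.
96 equals 96, so the answer is Yes.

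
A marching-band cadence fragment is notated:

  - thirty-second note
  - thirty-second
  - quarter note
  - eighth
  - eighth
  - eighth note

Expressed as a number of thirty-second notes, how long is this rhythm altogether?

22

In thirty-second notes: thirty-second note = 1; thirty-second = 1; quarter note = 8; eighth = 4; eighth = 4; eighth note = 4.
Altogether 1 + 1 + 8 + 4 + 4 + 4 = 22 thirty-second notes.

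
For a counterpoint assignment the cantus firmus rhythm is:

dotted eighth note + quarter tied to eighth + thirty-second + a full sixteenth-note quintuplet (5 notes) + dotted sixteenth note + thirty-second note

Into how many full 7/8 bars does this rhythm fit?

1

One bar of 7/8 = 28 thirty-second notes.
In thirty-second notes: dotted eighth note = 6; quarter tied to eighth (quarter + eighth) = 12; thirty-second = 1; a full sixteenth-note quintuplet (5 notes) (five quintuplet sixteenths span one quarter) = 8; dotted sixteenth note = 3; thirty-second note = 1.
Altogether 6 + 12 + 1 + 8 + 3 + 1 = 31.
31 ÷ 28 = 1 complete bar with 3 left over.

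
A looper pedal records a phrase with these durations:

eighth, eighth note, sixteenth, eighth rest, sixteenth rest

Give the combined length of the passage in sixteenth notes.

In sixteenth notes: eighth = 2; eighth note = 2; sixteenth = 1; eighth rest = 2; sixteenth rest = 1.
Altogether 2 + 2 + 1 + 2 + 1 = 8 sixteenth notes.

8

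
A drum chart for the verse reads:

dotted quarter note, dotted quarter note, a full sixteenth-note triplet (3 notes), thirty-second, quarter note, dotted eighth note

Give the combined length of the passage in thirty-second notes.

43

Express everything in thirty-second notes: dotted quarter note = 12; dotted quarter note = 12; a full sixteenth-note triplet (3 notes) (three triplet sixteenths span one eighth) = 4; thirty-second = 1; quarter note = 8; dotted eighth note = 6.
Sum: 12 + 12 + 4 + 1 + 8 + 6 = 43 thirty-second notes.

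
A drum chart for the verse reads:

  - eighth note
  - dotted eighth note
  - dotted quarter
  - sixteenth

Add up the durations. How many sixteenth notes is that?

12

Convert each value to sixteenth notes: eighth note = 2; dotted eighth note = 3; dotted quarter = 6; sixteenth = 1.
Total: 2 + 3 + 6 + 1 = 12 sixteenth notes.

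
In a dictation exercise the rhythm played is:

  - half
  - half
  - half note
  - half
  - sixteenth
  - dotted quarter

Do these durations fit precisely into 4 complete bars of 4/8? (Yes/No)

One bar of 4/8 = 8 sixteenth notes, so 4 bars = 32.
In sixteenth notes: half = 8; half = 8; half note = 8; half = 8; sixteenth = 1; dotted quarter = 6.
Total: 8 + 8 + 8 + 8 + 1 + 6 = 39.
39 exceeds 32, so the answer is No.

No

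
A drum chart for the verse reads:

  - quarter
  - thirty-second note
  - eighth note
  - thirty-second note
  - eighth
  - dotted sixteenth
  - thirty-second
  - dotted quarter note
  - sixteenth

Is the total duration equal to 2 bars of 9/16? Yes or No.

One bar of 9/16 = 18 thirty-second notes, so 2 bars = 36.
Working in thirty-second notes: quarter = 8; thirty-second note = 1; eighth note = 4; thirty-second note = 1; eighth = 4; dotted sixteenth = 3; thirty-second = 1; dotted quarter note = 12; sixteenth = 2.
Total: 8 + 1 + 4 + 1 + 4 + 3 + 1 + 12 + 2 = 36.
36 equals 36, so the answer is Yes.

Yes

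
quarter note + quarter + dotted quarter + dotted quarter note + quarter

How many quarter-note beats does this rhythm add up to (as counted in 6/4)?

One quarter-note beat = 2 eighth notes.
Working in eighth notes: quarter note = 2; quarter = 2; dotted quarter = 3; dotted quarter note = 3; quarter = 2.
Total: 2 + 2 + 3 + 3 + 2 = 12.
12 ÷ 2 = 6 beats.

6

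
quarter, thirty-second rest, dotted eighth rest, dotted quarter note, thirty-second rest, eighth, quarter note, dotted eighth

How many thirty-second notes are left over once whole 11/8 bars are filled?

One bar of 11/8 = 44 thirty-second notes.
In thirty-second notes: quarter = 8; thirty-second rest = 1; dotted eighth rest = 6; dotted quarter note = 12; thirty-second rest = 1; eighth = 4; quarter note = 8; dotted eighth = 6.
Adding: 8 + 1 + 6 + 12 + 1 + 4 + 8 + 6 = 46.
46 ÷ 44 = 1 complete bar with 2 thirty-second notes remaining.

2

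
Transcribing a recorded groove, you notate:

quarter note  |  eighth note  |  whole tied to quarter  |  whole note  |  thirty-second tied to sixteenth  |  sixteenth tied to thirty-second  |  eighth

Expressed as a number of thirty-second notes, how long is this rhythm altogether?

Working in thirty-second notes: quarter note = 8; eighth note = 4; whole tied to quarter (whole + quarter) = 40; whole note = 32; thirty-second tied to sixteenth (thirty-second + sixteenth) = 3; sixteenth tied to thirty-second (sixteenth + thirty-second) = 3; eighth = 4.
Sum: 8 + 4 + 40 + 32 + 3 + 3 + 4 = 94 thirty-second notes.

94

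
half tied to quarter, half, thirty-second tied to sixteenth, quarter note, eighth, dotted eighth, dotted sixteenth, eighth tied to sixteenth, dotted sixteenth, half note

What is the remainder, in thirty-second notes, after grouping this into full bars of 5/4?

One bar of 5/4 = 40 thirty-second notes.
Working in thirty-second notes: half tied to quarter (half + quarter) = 24; half = 16; thirty-second tied to sixteenth (thirty-second + sixteenth) = 3; quarter note = 8; eighth = 4; dotted eighth = 6; dotted sixteenth = 3; eighth tied to sixteenth (eighth + sixteenth) = 6; dotted sixteenth = 3; half note = 16.
Total: 24 + 16 + 3 + 8 + 4 + 6 + 3 + 6 + 3 + 16 = 89.
89 ÷ 40 = 2 complete bars with 9 thirty-second notes remaining.

9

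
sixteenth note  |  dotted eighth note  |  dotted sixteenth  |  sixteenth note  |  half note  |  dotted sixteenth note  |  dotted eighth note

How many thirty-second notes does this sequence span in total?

In thirty-second notes: sixteenth note = 2; dotted eighth note = 6; dotted sixteenth = 3; sixteenth note = 2; half note = 16; dotted sixteenth note = 3; dotted eighth note = 6.
Altogether 2 + 6 + 3 + 2 + 16 + 3 + 6 = 38 thirty-second notes.

38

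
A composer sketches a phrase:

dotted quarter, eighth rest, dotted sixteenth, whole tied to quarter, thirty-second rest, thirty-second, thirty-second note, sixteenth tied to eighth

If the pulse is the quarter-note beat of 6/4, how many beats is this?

8.5

One quarter-note beat = 8 thirty-second notes.
Express everything in thirty-second notes: dotted quarter = 12; eighth rest = 4; dotted sixteenth = 3; whole tied to quarter (whole + quarter) = 40; thirty-second rest = 1; thirty-second = 1; thirty-second note = 1; sixteenth tied to eighth (sixteenth + eighth) = 6.
Altogether 12 + 4 + 3 + 40 + 1 + 1 + 1 + 6 = 68.
68 ÷ 8 = 8.5 beats.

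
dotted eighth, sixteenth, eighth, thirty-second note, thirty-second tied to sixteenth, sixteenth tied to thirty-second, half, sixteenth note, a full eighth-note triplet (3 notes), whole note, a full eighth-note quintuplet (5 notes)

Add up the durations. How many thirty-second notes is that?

Each duration in thirty-second notes: dotted eighth = 6; sixteenth = 2; eighth = 4; thirty-second note = 1; thirty-second tied to sixteenth (thirty-second + sixteenth) = 3; sixteenth tied to thirty-second (sixteenth + thirty-second) = 3; half = 16; sixteenth note = 2; a full eighth-note triplet (3 notes) (three triplet eighths span one quarter) = 8; whole note = 32; a full eighth-note quintuplet (5 notes) (five quintuplet eighths span one half) = 16.
Sum: 6 + 2 + 4 + 1 + 3 + 3 + 16 + 2 + 8 + 32 + 16 = 93 thirty-second notes.

93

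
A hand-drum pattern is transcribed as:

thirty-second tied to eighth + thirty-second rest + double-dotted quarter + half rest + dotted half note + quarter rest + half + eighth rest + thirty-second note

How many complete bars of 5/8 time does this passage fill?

4

One bar of 5/8 = 20 thirty-second notes.
Convert each value to thirty-second notes: thirty-second tied to eighth (thirty-second + eighth) = 5; thirty-second rest = 1; double-dotted quarter = 14; half rest = 16; dotted half note = 24; quarter rest = 8; half = 16; eighth rest = 4; thirty-second note = 1.
Altogether 5 + 1 + 14 + 16 + 24 + 8 + 16 + 4 + 1 = 89.
89 ÷ 20 = 4 complete bars with 9 left over.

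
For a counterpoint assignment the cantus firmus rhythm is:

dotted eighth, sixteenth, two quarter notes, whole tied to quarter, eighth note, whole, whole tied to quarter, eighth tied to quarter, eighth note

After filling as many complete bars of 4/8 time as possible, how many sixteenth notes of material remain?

6

One bar of 4/8 = 8 sixteenth notes.
Each duration in sixteenth notes: dotted eighth = 3; sixteenth = 1; quarter note = 4; quarter note = 4; whole tied to quarter (whole + quarter) = 20; eighth note = 2; whole = 16; whole tied to quarter (whole + quarter) = 20; eighth tied to quarter (eighth + quarter) = 6; eighth note = 2.
Sum: 3 + 1 + 4 + 4 + 20 + 2 + 16 + 20 + 6 + 2 = 78.
78 ÷ 8 = 9 complete bars with 6 sixteenth notes remaining.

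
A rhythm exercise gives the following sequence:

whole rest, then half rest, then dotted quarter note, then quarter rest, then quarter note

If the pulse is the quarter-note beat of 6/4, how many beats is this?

One quarter-note beat = 2 eighth notes.
Working in eighth notes: whole rest = 8; half rest = 4; dotted quarter note = 3; quarter rest = 2; quarter note = 2.
Adding: 8 + 4 + 3 + 2 + 2 = 19.
19 ÷ 2 = 9.5 beats.

9.5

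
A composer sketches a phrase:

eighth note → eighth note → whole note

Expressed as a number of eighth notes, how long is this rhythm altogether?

10

Convert each value to eighth notes: eighth note = 1; eighth note = 1; whole note = 8.
Adding: 1 + 1 + 8 = 10 eighth notes.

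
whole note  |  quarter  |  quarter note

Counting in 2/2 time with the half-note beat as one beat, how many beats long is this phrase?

One half-note beat = 2 quarter notes.
Convert each value to quarter notes: whole note = 4; quarter = 1; quarter note = 1.
Adding: 4 + 1 + 1 = 6.
6 ÷ 2 = 3 beats.

3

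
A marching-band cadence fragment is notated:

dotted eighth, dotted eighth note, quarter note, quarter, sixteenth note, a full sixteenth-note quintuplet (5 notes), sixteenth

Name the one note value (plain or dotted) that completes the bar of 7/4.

The bar of 7/4 = 28 sixteenth notes.
Each duration in sixteenth notes: dotted eighth = 3; dotted eighth note = 3; quarter note = 4; quarter = 4; sixteenth note = 1; a full sixteenth-note quintuplet (5 notes) (five quintuplet sixteenths span one quarter) = 4; sixteenth = 1.
Adding: 3 + 3 + 4 + 4 + 1 + 4 + 1 = 20.
Remaining: 28 − 20 = 8 sixteenth notes, which is a half note.

half note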